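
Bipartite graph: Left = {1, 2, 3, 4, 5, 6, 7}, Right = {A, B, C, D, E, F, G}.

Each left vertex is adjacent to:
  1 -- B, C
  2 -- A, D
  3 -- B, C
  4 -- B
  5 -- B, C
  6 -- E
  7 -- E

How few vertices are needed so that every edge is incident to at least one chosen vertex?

4

A maximum matching has 4 edges (e.g. 1–C, 2–D, 3–B, 6–E).
By König's theorem the minimum vertex cover has the same size. One such cover is {2, B, C, E}.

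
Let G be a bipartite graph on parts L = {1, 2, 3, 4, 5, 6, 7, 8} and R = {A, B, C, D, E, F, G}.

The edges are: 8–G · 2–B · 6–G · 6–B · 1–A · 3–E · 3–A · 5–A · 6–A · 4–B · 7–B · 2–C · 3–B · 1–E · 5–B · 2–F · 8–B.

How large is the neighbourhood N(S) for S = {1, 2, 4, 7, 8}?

The union of neighbours of {1, 2, 4, 7, 8} is {A, B, C, E, F, G}, which has 6 elements.
Since |N(S)| = 6 ≥ |S| = 5, Hall's condition holds for this subset.

6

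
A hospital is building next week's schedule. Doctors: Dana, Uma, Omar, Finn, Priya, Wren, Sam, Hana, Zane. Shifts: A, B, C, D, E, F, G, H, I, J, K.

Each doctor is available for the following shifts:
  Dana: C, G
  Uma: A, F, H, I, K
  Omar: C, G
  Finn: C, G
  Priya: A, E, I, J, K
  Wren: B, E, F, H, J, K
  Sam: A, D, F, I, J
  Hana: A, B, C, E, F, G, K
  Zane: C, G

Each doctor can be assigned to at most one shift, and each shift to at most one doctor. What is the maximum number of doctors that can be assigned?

7

For example, pair Dana–G, Uma–H, Omar–C, Priya–J, Wren–K, Sam–F, Hana–A.
The set {Dana, Omar, Finn, Zane} has only 2 neighbours ({C, G}), so by Hall's theorem at most 7 of the 9 doctors can be matched.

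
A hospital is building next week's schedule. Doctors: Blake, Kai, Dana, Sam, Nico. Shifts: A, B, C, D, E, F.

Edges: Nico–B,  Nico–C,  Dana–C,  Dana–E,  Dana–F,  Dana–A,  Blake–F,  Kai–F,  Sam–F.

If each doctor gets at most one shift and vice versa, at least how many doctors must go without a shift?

2

A valid assignment of size 3: Blake→F, Dana→E, Nico→B.
The set {Blake, Kai, Sam} has only 1 neighbour ({F}), so by Hall's theorem at most 3 of the 5 doctors can be matched.
That matches 3 of the 5, leaving 2 unmatched; no matching can do better.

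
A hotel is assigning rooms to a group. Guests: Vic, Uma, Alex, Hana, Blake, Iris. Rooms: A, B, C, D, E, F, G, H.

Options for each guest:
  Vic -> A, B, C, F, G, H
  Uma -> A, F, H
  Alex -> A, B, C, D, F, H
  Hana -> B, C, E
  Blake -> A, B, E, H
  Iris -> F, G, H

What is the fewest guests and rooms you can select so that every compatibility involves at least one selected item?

The 6 edges Vic–G, Uma–H, Alex–A, Hana–E, Blake–B, Iris–F form a matching, so any vertex cover needs at least 6 vertices (one per matched edge).
Conversely {Vic, Uma, Alex, Hana, Blake, Iris} meets every edge and has exactly 6 vertices, so 6 is optimal.

6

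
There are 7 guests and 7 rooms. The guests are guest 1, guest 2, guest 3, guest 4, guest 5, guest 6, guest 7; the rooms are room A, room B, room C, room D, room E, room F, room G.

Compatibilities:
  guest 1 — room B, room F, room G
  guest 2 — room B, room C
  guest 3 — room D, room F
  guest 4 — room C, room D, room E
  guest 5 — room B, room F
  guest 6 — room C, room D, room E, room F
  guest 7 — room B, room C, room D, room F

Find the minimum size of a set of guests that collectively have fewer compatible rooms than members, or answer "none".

Take S = {guest 2, guest 3, guest 4, guest 5, guest 6, guest 7}. Its neighbourhood is {room B, room C, room D, room E, room F}, so |N(S)| = 5 < |S| = 6.
Every subset of size less than 6 has at least as many neighbours as members, so 6 is the minimum.

6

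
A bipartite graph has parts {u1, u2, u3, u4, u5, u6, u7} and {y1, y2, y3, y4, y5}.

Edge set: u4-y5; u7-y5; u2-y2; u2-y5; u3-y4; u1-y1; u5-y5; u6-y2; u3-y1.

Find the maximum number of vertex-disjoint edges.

For example, pair u1-y1, u2-y2, u3-y4, u4-y5.
The set {u2, u4, u5, u6, u7} has only 2 neighbours ({y2, y5}), so by Hall's theorem at most 4 of the 7 left vertices can be matched.

4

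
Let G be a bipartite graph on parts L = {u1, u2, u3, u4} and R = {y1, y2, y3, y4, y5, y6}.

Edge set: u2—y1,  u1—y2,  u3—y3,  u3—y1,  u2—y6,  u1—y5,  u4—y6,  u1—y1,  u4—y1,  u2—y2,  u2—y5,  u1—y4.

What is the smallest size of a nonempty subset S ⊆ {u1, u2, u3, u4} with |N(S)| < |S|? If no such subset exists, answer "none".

A matching saturating every left vertex exists, for instance u1→y5, u2→y2, u3→y3, u4→y1.
By Hall's marriage theorem, this means |N(S)| ≥ |S| for every subset S, so no violating subset exists.

none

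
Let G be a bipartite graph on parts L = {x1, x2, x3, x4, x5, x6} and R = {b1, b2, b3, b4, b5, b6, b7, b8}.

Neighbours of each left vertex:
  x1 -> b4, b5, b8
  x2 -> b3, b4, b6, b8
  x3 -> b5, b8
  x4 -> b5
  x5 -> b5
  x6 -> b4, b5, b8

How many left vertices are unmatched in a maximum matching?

2

One maximum matching: x1–b4, x2–b3, x3–b8, x4–b5.
The set {x1, x3, x4, x5, x6} has only 3 neighbours ({b4, b5, b8}), so by Hall's theorem at most 4 of the 6 left vertices can be matched.
That matches 4 of the 6, leaving 2 unmatched; no matching can do better.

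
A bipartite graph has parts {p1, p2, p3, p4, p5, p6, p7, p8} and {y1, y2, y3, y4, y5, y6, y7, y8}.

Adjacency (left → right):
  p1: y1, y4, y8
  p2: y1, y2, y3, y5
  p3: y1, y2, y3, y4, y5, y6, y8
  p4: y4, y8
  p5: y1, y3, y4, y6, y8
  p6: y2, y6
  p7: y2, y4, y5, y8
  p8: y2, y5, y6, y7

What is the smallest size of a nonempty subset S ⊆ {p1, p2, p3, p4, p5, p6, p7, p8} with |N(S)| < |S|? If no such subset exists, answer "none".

A matching saturating every left vertex exists, for instance p1→y1, p2→y5, p3→y6, p4→y4, p5→y3, p6→y2, p7→y8, p8→y7.
By Hall's marriage theorem, this means |N(S)| ≥ |S| for every subset S, so no violating subset exists.

none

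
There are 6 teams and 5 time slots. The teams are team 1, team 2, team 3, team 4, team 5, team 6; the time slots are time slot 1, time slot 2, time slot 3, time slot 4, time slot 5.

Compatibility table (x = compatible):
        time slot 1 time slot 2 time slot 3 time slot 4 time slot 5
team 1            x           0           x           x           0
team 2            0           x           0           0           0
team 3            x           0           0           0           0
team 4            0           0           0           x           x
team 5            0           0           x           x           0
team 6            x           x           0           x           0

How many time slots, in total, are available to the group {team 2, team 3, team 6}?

The union of neighbours of {team 2, team 3, team 6} is {time slot 1, time slot 2, time slot 4}, which has 3 elements.
Since |N(S)| = 3 ≥ |S| = 3, Hall's condition holds for this subset.

3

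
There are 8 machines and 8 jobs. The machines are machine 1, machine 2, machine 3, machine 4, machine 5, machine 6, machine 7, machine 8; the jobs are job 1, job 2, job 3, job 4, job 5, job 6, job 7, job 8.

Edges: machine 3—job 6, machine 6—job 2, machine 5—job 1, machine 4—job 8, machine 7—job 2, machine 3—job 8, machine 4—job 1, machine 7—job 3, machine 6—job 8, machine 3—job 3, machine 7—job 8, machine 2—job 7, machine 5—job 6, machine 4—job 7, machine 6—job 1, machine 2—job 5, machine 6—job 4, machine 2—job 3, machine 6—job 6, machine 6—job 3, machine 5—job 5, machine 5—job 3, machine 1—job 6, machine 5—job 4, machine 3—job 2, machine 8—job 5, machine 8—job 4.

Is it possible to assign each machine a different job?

A valid assignment of size 8: machine 1–job 6, machine 2–job 3, machine 3–job 2, machine 4–job 7, machine 5–job 5, machine 6–job 1, machine 7–job 8, machine 8–job 4.
Every machine is matched, so this is a perfect matching.

Yes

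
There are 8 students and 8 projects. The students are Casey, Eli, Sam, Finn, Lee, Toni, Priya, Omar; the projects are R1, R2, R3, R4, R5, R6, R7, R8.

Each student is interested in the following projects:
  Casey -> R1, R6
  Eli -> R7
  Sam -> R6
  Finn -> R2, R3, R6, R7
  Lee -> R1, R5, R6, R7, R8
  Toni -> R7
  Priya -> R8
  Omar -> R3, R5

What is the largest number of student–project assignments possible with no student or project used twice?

7

One maximum matching: Casey-R1, Eli-R7, Sam-R6, Finn-R2, Lee-R5, Priya-R8, Omar-R3.
The set {Eli, Toni} has only 1 neighbour ({R7}), so by Hall's theorem at most 7 of the 8 students can be matched.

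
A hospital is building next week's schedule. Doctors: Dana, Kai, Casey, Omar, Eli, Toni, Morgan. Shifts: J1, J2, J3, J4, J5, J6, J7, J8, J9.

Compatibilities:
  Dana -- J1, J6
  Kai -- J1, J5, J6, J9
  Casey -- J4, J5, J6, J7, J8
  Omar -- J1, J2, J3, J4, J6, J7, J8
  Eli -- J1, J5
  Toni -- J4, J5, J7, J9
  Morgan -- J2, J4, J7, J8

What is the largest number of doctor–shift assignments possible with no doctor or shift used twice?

For example, pair Dana→J1, Kai→J9, Casey→J6, Omar→J2, Eli→J5, Toni→J4, Morgan→J7.
This saturates every doctor, so 7 is the maximum.

7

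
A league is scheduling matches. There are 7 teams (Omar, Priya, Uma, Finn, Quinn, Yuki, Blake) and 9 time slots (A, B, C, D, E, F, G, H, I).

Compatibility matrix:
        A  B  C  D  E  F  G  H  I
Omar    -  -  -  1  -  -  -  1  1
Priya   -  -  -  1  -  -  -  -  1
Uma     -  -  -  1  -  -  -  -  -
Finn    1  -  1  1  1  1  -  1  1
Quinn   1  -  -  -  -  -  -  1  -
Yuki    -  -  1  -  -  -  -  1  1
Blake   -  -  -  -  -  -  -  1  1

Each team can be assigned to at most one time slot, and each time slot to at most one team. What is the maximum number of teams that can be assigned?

For example, pair Omar→H, Priya→I, Uma→D, Finn→E, Quinn→A, Yuki→C.
The set {Omar, Priya, Uma, Blake} has only 3 neighbours ({D, H, I}), so by Hall's theorem at most 6 of the 7 teams can be matched.

6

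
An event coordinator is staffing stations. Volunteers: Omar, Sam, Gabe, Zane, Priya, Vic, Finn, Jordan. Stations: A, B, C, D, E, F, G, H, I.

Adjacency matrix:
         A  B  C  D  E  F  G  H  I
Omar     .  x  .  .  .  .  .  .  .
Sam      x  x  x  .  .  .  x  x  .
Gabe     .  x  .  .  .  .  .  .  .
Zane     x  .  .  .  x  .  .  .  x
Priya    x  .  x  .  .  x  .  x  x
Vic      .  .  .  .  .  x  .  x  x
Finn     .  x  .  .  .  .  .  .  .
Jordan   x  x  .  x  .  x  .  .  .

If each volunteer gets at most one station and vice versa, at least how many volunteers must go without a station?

2

A valid assignment of size 6: Omar–B, Sam–G, Zane–I, Priya–A, Vic–H, Jordan–F.
The set {Omar, Gabe, Finn} has only 1 neighbour ({B}), so by Hall's theorem at most 6 of the 8 volunteers can be matched.
That matches 6 of the 8, leaving 2 unmatched; no matching can do better.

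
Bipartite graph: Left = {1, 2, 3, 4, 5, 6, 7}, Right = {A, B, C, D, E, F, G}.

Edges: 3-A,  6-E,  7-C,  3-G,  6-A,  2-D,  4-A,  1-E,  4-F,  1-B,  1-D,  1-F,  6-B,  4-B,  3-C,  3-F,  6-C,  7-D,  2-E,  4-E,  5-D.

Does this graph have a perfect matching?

One maximum matching: 1-F, 2-E, 3-G, 4-A, 5-D, 6-B, 7-C.
Every left vertex is matched, so this is a perfect matching.

Yes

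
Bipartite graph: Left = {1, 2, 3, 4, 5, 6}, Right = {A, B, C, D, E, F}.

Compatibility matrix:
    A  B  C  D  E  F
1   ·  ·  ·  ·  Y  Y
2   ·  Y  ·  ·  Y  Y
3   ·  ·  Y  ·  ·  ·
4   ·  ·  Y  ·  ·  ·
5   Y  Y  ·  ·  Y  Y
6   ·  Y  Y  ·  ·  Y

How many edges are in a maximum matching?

For example, pair 1-F, 2-E, 3-C, 5-A, 6-B.
The set {3, 4} has only 1 neighbour ({C}), so by Hall's theorem at most 5 of the 6 left vertices can be matched.

5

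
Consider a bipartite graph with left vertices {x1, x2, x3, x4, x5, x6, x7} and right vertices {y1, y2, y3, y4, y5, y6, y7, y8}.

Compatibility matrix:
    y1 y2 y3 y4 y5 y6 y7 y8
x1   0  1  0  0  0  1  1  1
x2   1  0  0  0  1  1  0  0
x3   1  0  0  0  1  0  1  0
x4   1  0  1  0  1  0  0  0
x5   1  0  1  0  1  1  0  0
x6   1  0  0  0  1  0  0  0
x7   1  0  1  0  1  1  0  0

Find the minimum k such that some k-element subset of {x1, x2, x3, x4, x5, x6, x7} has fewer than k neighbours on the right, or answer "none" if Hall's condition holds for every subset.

5

Take S = {x2, x4, x5, x6, x7}. Its neighbourhood is {y1, y3, y5, y6}, so |N(S)| = 4 < |S| = 5.
Every subset of size less than 5 has at least as many neighbours as members, so 5 is the minimum.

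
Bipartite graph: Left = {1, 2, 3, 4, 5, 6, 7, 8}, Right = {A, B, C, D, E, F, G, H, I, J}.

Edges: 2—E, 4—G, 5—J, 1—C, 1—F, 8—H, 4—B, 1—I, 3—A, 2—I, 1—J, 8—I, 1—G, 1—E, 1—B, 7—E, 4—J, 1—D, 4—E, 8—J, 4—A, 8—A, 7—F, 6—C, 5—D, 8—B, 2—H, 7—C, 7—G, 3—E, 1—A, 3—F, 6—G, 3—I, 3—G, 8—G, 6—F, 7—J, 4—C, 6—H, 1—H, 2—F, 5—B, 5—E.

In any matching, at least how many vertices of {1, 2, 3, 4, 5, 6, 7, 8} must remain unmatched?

0

A valid assignment of size 8: 1-E, 2-H, 3-F, 4-A, 5-B, 6-C, 7-G, 8-J.
All 8 left vertices are matched, so no larger matching exists.
That matches 8 of the 8, leaving 0 unmatched; no matching can do better.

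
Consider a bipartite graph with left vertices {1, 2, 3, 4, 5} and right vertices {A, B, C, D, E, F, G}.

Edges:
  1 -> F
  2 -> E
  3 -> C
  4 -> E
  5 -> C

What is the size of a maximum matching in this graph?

For example, pair 1-F, 2-E, 3-C.
The set {2, 3, 4, 5} has only 2 neighbours ({C, E}), so by Hall's theorem at most 3 of the 5 left vertices can be matched.

3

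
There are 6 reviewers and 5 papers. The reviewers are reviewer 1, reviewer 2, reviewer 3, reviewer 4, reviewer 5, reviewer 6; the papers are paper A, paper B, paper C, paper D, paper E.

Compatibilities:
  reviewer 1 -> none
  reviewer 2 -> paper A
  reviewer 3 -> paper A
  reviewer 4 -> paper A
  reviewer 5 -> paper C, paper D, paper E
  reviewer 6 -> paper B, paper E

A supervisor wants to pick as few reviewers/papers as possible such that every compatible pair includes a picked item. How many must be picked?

3

A maximum matching has 3 edges (e.g. reviewer 2–paper A, reviewer 5–paper D, reviewer 6–paper E).
By König's theorem the minimum vertex cover has the same size. One such cover is {reviewer 5, reviewer 6, paper A}.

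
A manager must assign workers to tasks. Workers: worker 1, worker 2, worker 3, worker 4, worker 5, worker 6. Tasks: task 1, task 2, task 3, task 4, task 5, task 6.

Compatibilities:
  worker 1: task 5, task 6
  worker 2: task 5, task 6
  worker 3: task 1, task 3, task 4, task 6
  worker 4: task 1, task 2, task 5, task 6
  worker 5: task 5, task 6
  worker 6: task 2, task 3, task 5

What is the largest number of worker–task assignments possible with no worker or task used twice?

For example, pair worker 1-task 6, worker 2-task 5, worker 3-task 4, worker 4-task 1, worker 6-task 2.
The set {worker 1, worker 2, worker 5} has only 2 neighbours ({task 5, task 6}), so by Hall's theorem at most 5 of the 6 workers can be matched.

5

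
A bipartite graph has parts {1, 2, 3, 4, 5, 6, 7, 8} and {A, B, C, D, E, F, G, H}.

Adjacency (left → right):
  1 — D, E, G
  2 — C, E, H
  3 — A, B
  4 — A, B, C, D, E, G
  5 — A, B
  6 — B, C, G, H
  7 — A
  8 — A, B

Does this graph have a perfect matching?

No

The set {3, 5, 7, 8} has only 2 neighbours ({A, B}), so by Hall's theorem at most 6 of the 8 left vertices can be matched.
Hence no matching covers every left vertex.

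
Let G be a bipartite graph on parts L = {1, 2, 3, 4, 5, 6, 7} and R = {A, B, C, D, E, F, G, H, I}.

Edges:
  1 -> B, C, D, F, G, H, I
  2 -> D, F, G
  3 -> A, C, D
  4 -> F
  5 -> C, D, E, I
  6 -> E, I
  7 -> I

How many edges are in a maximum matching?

A valid assignment of size 7: 1→H, 2→G, 3→D, 4→F, 5→C, 6→E, 7→I.
All 7 left vertices are matched, so no larger matching exists.

7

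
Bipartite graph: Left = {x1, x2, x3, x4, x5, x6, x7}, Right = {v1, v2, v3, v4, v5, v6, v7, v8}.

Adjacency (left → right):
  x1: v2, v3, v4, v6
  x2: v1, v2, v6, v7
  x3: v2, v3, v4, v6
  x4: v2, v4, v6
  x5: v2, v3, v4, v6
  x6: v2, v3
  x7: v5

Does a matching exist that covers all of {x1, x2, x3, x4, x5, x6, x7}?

The set {x1, x3, x4, x5, x6} has only 4 neighbours ({v2, v3, v4, v6}), so by Hall's theorem at most 6 of the 7 left vertices can be matched.
Hence no matching covers every left vertex.

No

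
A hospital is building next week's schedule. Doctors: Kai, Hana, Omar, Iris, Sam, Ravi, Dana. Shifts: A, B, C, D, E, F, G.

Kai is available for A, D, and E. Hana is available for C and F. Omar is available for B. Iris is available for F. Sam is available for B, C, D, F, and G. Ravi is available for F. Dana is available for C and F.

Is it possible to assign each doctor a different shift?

The set {Hana, Iris, Ravi, Dana} has only 2 neighbours ({C, F}), so by Hall's theorem at most 5 of the 7 doctors can be matched.
Hence no matching covers every doctor.

No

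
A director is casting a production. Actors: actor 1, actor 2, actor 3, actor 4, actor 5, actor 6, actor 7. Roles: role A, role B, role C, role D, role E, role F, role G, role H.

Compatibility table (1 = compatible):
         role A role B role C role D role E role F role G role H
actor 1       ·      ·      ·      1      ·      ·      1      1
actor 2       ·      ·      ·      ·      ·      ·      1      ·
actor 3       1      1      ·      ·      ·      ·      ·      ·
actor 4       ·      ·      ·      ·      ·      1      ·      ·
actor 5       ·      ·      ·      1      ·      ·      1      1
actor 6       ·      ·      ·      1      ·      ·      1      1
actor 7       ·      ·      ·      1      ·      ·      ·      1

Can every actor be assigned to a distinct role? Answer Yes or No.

No

The set {actor 1, actor 2, actor 5, actor 6, actor 7} has only 3 neighbours ({role D, role G, role H}), so by Hall's theorem at most 5 of the 7 actors can be matched.
Hence no matching covers every actor.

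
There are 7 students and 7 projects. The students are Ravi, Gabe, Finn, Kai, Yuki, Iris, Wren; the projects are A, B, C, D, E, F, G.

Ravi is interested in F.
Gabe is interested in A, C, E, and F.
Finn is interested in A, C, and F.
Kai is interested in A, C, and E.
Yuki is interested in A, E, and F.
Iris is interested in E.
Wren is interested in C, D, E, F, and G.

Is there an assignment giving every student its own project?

No

The set {Ravi, Gabe, Finn, Kai, Yuki, Iris} has only 4 neighbours ({A, C, E, F}), so by Hall's theorem at most 5 of the 7 students can be matched.
Hence no matching covers every student.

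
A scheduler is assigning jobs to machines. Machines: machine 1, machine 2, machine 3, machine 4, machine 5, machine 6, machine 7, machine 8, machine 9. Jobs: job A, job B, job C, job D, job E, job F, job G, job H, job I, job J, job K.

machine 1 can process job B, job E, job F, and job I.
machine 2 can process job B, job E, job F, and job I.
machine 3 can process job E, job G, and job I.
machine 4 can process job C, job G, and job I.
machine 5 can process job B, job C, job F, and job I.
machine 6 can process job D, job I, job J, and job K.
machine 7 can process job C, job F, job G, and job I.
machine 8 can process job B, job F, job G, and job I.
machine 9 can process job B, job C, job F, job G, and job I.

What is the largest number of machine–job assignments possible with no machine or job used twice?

7

A valid assignment of size 7: machine 1–job B, machine 2–job E, machine 3–job G, machine 4–job C, machine 5–job I, machine 6–job J, machine 7–job F.
The set {machine 1, machine 2, machine 3, machine 4, machine 5, machine 7, machine 8, machine 9} has only 6 neighbours ({job B, job C, job E, job F, job G, job I}), so by Hall's theorem at most 7 of the 9 machines can be matched.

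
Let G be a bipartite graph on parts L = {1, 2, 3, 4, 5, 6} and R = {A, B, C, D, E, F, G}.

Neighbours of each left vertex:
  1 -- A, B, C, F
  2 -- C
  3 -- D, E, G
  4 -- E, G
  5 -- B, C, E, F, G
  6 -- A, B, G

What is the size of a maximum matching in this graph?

6

One maximum matching: 1-F, 2-C, 3-D, 4-E, 5-G, 6-B.
This saturates every left vertex, so 6 is the maximum.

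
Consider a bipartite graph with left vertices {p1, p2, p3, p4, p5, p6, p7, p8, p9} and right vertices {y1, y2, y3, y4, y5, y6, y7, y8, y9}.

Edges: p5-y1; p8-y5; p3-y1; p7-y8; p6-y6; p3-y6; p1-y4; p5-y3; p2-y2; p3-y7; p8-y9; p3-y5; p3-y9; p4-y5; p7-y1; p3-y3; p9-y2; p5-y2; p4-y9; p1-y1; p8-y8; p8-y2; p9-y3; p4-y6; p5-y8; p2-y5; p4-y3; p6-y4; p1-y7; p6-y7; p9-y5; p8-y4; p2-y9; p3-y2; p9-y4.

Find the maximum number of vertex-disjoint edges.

A valid assignment of size 9: p1→y1, p2→y5, p3→y9, p4→y6, p5→y2, p6→y7, p7→y8, p8→y4, p9→y3.
All 9 left vertices are matched, so no larger matching exists.

9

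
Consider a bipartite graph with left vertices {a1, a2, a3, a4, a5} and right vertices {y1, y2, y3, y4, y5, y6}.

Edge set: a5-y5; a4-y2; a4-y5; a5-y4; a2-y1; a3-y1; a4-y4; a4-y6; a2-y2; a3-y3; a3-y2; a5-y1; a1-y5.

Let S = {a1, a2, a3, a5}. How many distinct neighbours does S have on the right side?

5

The union of neighbours of {a1, a2, a3, a5} is {y1, y2, y3, y4, y5}, which has 5 elements.
Since |N(S)| = 5 ≥ |S| = 4, Hall's condition holds for this subset.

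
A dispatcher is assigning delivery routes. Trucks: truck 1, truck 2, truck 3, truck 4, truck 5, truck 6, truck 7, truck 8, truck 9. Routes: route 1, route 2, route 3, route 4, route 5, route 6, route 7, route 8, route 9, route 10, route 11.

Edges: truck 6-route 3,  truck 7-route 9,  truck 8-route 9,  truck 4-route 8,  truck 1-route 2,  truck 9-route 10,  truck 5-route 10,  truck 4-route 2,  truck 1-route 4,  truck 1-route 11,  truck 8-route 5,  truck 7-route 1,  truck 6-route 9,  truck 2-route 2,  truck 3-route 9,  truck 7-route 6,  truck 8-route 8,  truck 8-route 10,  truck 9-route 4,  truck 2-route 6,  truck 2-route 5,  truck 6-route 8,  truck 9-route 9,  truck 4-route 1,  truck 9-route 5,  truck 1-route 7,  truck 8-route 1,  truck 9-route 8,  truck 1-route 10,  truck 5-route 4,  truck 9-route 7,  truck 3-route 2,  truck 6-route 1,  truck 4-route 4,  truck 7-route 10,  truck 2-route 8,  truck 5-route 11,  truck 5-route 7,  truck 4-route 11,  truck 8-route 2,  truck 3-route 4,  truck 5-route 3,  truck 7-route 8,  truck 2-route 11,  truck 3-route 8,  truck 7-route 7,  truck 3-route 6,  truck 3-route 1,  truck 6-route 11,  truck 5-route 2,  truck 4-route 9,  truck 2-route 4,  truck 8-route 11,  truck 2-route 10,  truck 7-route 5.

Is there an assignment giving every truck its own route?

For example, pair truck 1→route 10, truck 2→route 2, truck 3→route 8, truck 4→route 11, truck 5→route 7, truck 6→route 3, truck 7→route 1, truck 8→route 9, truck 9→route 4.
Every truck is matched, so this matching saturates all of them.

Yes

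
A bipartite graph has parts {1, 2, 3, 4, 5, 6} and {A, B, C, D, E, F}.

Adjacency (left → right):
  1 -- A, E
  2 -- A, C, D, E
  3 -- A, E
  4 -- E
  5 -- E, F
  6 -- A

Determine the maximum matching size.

For example, pair 1→A, 2→C, 3→E, 5→F.
The set {1, 3, 4, 6} has only 2 neighbours ({A, E}), so by Hall's theorem at most 4 of the 6 left vertices can be matched.

4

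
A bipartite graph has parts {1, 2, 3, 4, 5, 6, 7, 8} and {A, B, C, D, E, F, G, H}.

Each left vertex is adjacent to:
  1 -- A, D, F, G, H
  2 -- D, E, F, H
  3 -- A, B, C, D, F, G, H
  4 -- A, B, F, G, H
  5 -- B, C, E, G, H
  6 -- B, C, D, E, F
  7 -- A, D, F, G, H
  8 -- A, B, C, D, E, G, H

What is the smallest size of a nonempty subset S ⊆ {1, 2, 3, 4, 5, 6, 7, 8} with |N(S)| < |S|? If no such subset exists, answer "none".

none

A matching saturating every left vertex exists, for instance 1→F, 2→D, 3→H, 4→B, 5→C, 6→E, 7→A, 8→G.
By Hall's marriage theorem, this means |N(S)| ≥ |S| for every subset S, so no violating subset exists.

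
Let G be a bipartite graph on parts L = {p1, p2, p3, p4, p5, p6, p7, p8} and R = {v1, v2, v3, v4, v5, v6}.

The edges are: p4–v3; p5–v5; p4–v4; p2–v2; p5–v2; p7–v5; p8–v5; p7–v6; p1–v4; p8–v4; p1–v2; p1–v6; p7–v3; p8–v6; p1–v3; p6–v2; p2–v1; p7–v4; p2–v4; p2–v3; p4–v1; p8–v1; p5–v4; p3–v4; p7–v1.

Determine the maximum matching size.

6

For example, pair p1–v6, p2–v1, p3–v4, p4–v3, p5–v5, p6–v2.
The set {p1, p2, p3, p4, p5, p6, p7, p8} has only 6 neighbours ({v1, v2, v3, v4, v5, v6}), so by Hall's theorem at most 6 of the 8 left vertices can be matched.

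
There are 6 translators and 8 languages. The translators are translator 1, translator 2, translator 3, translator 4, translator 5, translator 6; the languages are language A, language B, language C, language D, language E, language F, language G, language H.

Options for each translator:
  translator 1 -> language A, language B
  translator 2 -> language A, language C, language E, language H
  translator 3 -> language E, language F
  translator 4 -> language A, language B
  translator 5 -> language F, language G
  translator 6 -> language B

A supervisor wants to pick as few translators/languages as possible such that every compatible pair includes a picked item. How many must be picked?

5

{translator 2, translator 3, translator 5, language A, language B} is a vertex cover of size 5: every edge has an endpoint in this set.
No smaller cover exists because translator 1–language A, translator 2–language H, translator 3–language E, translator 4–language B, translator 5–language F is a matching of size 5, and a cover must include an endpoint of each of these disjoint edges (König's theorem).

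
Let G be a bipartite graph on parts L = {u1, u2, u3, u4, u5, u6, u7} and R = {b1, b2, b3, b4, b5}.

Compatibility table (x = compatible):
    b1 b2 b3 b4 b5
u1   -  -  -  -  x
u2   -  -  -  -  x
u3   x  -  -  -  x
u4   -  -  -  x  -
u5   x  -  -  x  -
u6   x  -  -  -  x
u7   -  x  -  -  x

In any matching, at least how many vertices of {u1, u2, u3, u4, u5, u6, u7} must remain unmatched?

For example, pair u1–b5, u3–b1, u4–b4, u7–b2.
The set {u1, u2, u3, u4, u5, u6} has only 3 neighbours ({b1, b4, b5}), so by Hall's theorem at most 4 of the 7 left vertices can be matched.
That matches 4 of the 7, leaving 3 unmatched; no matching can do better.

3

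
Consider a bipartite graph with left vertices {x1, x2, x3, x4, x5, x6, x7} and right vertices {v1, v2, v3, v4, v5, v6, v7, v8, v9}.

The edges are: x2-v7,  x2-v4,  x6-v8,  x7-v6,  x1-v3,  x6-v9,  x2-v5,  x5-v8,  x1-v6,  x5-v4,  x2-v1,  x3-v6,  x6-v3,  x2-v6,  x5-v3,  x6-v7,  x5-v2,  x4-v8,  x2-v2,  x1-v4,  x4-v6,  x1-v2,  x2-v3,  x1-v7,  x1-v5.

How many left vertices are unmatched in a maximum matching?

1

For example, pair x1–v3, x2–v1, x3–v6, x4–v8, x5–v2, x6–v7.
The set {x3, x7} has only 1 neighbour ({v6}), so by Hall's theorem at most 6 of the 7 left vertices can be matched.
That matches 6 of the 7, leaving 1 unmatched; no matching can do better.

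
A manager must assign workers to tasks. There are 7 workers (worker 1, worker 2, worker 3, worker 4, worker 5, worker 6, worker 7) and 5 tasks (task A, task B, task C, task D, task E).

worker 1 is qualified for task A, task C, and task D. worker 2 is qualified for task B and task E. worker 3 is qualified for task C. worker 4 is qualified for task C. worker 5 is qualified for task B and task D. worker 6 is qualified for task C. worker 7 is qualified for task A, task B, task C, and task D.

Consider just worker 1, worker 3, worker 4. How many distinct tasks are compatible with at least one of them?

The union of neighbours of {worker 1, worker 3, worker 4} is {task A, task C, task D}, which has 3 elements.
Since |N(S)| = 3 ≥ |S| = 3, Hall's condition holds for this subset.

3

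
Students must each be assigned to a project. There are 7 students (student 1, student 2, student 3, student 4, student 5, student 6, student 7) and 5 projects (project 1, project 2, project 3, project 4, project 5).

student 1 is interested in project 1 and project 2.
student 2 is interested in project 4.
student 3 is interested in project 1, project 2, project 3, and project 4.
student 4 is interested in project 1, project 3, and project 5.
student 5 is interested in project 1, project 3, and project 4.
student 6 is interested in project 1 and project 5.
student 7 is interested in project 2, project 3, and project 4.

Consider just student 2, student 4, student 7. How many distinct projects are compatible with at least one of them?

5

The union of neighbours of {student 2, student 4, student 7} is {project 1, project 2, project 3, project 4, project 5}, which has 5 elements.
Since |N(S)| = 5 ≥ |S| = 3, Hall's condition holds for this subset.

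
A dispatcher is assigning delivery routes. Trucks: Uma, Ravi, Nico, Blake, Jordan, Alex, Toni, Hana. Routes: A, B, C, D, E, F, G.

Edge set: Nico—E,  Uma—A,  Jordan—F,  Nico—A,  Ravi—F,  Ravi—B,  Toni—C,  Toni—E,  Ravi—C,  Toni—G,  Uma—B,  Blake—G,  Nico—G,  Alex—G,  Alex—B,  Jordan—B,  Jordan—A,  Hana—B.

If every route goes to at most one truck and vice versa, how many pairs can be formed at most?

For example, pair Uma-A, Ravi-C, Nico-E, Blake-G, Jordan-F, Alex-B.
The set {Uma, Ravi, Nico, Blake, Jordan, Alex, Toni, Hana} has only 6 neighbours ({A, B, C, E, F, G}), so by Hall's theorem at most 6 of the 8 trucks can be matched.

6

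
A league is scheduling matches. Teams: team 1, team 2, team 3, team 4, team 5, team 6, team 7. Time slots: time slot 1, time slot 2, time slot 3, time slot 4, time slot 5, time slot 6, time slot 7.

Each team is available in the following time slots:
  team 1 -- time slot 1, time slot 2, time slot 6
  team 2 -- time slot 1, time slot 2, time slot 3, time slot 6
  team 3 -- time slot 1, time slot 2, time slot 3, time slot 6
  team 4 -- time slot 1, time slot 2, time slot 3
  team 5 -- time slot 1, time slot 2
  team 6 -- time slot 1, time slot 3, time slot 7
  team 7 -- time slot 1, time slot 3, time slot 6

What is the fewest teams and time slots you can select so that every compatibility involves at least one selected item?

The 5 edges team 1–time slot 1, team 2–time slot 6, team 3–time slot 3, team 4–time slot 2, team 6–time slot 7 form a matching, so any vertex cover needs at least 5 vertices (one per matched edge).
Conversely {team 6, time slot 1, time slot 2, time slot 3, time slot 6} meets every edge and has exactly 5 vertices, so 5 is optimal.

5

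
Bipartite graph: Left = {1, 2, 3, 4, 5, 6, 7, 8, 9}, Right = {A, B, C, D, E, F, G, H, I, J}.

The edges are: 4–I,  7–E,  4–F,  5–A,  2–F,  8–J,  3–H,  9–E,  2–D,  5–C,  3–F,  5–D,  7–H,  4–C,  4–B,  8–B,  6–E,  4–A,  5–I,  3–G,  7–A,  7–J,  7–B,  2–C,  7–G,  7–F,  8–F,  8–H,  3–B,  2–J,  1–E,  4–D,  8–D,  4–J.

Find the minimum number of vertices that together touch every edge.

7

A maximum matching has 7 edges (e.g. 1–E, 2–C, 3–B, 4–A, 5–I, 7–G, 8–J).
By König's theorem the minimum vertex cover has the same size. One such cover is {2, 3, 4, 5, 7, 8, E}.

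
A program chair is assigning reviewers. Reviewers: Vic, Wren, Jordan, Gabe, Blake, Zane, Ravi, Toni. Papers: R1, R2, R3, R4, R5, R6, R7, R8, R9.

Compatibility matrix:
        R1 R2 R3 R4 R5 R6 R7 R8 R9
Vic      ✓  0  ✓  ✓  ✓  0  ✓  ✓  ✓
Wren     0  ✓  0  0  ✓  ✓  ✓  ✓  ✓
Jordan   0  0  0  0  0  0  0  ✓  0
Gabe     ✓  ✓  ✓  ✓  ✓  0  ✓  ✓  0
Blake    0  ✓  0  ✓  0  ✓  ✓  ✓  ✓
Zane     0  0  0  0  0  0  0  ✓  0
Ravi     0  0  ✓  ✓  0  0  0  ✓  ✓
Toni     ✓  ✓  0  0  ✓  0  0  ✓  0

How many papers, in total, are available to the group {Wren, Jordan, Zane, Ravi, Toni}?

9

The union of neighbours of {Wren, Jordan, Zane, Ravi, Toni} is {R1, R2, R3, R4, R5, R6, R7, R8, R9}, which has 9 elements.
Since |N(S)| = 9 ≥ |S| = 5, Hall's condition holds for this subset.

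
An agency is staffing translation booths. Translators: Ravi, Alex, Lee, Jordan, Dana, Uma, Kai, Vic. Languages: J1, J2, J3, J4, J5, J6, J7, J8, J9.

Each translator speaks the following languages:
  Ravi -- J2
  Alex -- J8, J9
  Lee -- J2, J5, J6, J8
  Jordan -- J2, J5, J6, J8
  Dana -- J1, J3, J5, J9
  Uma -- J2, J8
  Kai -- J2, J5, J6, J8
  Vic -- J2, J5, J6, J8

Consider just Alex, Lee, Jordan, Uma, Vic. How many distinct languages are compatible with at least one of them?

The union of neighbours of {Alex, Lee, Jordan, Uma, Vic} is {J2, J5, J6, J8, J9}, which has 5 elements.
Since |N(S)| = 5 ≥ |S| = 5, Hall's condition holds for this subset.

5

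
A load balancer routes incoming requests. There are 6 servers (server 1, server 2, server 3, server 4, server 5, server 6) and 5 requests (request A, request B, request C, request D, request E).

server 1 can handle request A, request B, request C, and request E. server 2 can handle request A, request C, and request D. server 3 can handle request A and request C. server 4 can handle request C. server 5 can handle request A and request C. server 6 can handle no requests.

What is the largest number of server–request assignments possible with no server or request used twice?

4

A valid assignment of size 4: server 1-request E, server 2-request D, server 3-request A, server 4-request C.
The set {server 3, server 4, server 5, server 6} has only 2 neighbours ({request A, request C}), so by Hall's theorem at most 4 of the 6 servers can be matched.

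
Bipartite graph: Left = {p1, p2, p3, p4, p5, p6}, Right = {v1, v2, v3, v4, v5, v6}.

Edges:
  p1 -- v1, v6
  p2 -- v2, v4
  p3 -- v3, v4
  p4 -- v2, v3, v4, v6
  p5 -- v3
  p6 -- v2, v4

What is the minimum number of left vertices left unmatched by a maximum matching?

1

A valid assignment of size 5: p1-v1, p2-v2, p3-v4, p4-v6, p5-v3.
The set {p2, p3, p5, p6} has only 3 neighbours ({v2, v3, v4}), so by Hall's theorem at most 5 of the 6 left vertices can be matched.
That matches 5 of the 6, leaving 1 unmatched; no matching can do better.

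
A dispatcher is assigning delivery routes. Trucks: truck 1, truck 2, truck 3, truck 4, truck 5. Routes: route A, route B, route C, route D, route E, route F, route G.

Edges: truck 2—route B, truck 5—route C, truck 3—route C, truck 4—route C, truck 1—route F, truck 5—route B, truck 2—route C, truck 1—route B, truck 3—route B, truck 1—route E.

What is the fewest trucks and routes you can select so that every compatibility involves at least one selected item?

3

The 3 edges truck 1–route E, truck 2–route C, truck 3–route B form a matching, so any vertex cover needs at least 3 vertices (one per matched edge).
Conversely {truck 1, route B, route C} meets every edge and has exactly 3 vertices, so 3 is optimal.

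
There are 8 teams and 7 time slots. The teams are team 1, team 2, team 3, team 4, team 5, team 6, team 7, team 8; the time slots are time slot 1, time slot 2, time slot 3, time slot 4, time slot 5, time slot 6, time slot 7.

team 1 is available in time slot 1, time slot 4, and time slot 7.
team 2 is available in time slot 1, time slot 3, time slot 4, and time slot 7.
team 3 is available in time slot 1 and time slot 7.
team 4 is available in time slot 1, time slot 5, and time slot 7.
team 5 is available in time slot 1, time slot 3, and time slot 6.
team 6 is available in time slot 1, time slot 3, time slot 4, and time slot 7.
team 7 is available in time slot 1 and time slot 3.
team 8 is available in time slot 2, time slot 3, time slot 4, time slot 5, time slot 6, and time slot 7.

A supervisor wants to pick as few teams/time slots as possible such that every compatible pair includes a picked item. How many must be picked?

A maximum matching has 7 edges (e.g. team 1–time slot 7, team 2–time slot 3, team 3–time slot 1, team 4–time slot 5, team 5–time slot 6, team 6–time slot 4, team 8–time slot 2).
By König's theorem the minimum vertex cover has the same size. One such cover is {team 4, team 5, team 8, time slot 1, time slot 3, time slot 4, time slot 7}.

7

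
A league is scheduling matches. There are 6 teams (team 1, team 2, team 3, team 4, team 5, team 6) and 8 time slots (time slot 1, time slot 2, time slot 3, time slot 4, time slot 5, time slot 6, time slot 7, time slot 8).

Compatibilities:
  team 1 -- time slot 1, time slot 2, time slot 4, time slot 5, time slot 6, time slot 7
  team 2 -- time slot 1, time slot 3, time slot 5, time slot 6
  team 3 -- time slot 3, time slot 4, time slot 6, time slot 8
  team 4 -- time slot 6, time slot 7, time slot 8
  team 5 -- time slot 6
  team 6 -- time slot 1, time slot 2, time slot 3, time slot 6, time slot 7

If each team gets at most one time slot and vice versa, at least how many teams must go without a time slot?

0

One maximum matching: team 1→time slot 5, team 2→time slot 3, team 3→time slot 4, team 4→time slot 8, team 5→time slot 6, team 6→time slot 7.
All 6 teams are matched, so no larger matching exists.
That matches 6 of the 6, leaving 0 unmatched; no matching can do better.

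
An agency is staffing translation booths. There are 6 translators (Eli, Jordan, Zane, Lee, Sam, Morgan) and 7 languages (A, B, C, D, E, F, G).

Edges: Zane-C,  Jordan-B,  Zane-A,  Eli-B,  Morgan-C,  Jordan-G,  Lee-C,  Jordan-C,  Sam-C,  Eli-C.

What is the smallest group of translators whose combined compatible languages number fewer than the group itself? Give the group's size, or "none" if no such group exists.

2

Take S = {Lee, Sam}. Its neighbourhood is {C}, so |N(S)| = 1 < |S| = 2.
No single vertex violates Hall's condition since each has at least one neighbour, so 2 is the minimum.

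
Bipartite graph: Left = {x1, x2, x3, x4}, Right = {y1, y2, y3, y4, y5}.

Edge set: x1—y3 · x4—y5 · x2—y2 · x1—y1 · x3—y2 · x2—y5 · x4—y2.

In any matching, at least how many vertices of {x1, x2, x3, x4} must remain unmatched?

For example, pair x1–y3, x2–y5, x3–y2.
The set {x2, x3, x4} has only 2 neighbours ({y2, y5}), so by Hall's theorem at most 3 of the 4 left vertices can be matched.
That matches 3 of the 4, leaving 1 unmatched; no matching can do better.

1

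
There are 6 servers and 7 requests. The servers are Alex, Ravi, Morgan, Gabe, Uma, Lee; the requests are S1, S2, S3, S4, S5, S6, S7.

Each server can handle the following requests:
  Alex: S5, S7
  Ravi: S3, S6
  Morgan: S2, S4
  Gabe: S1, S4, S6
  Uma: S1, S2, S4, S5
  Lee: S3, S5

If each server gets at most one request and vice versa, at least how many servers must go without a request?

0

For example, pair Alex-S7, Ravi-S6, Morgan-S2, Gabe-S4, Uma-S1, Lee-S3.
This saturates every server, so 6 is the maximum.
That matches 6 of the 6, leaving 0 unmatched; no matching can do better.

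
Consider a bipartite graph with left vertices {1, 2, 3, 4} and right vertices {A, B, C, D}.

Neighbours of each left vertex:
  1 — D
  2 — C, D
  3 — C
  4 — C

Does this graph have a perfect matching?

The set {1, 2, 3, 4} has only 2 neighbours ({C, D}), so by Hall's theorem at most 2 of the 4 left vertices can be matched.
Hence no matching covers every left vertex.

No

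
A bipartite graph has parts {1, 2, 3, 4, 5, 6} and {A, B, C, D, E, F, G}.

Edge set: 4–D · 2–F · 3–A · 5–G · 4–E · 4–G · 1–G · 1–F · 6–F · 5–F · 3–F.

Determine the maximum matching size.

4

For example, pair 1→G, 2→F, 3→A, 4→E.
The set {1, 2, 5, 6} has only 2 neighbours ({F, G}), so by Hall's theorem at most 4 of the 6 left vertices can be matched.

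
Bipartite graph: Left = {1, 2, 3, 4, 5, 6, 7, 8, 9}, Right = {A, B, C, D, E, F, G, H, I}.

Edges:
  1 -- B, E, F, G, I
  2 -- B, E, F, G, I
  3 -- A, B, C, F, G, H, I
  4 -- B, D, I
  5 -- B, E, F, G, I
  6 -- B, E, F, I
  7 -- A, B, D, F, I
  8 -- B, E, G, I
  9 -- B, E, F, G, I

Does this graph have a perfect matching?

No

The set {1, 2, 5, 6, 8, 9} has only 5 neighbours ({B, E, F, G, I}), so by Hall's theorem at most 8 of the 9 left vertices can be matched.
Hence no matching covers every left vertex.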